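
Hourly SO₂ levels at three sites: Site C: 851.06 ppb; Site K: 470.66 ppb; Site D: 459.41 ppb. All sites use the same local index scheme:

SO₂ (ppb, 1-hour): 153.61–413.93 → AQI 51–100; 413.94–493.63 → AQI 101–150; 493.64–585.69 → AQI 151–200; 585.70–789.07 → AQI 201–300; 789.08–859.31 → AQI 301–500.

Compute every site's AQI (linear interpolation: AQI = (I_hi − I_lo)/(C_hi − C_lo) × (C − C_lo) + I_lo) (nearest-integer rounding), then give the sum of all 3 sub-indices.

742

Site C 851.06: bracket 789.08–859.31 → index 301–500; slope 199/70.23, offset 61.98.
AQI = 301 + 199/70.23·61.98 ≈ 476.62 ⇒ 477.
Site K: 470.66 lies in 413.94–493.63, so I_lo=101, I_hi=150, C_lo=413.94, C_hi=493.63.
(150−101)/(493.63−413.94) × (470.66−413.94) + 101 = 49/79.69 × 56.72 + 101 ≈ 135.88 → 136.
Site D 459.41: bracket 413.94–493.63 → index 101–150; slope 49/79.69, offset 45.47.
AQI = 101 + 49/79.69·45.47 ≈ 128.96 ⇒ 129.
AQIs: Site C=477, Site K=136, Site D=129. Sum = 477 + 136 + 129 = 742.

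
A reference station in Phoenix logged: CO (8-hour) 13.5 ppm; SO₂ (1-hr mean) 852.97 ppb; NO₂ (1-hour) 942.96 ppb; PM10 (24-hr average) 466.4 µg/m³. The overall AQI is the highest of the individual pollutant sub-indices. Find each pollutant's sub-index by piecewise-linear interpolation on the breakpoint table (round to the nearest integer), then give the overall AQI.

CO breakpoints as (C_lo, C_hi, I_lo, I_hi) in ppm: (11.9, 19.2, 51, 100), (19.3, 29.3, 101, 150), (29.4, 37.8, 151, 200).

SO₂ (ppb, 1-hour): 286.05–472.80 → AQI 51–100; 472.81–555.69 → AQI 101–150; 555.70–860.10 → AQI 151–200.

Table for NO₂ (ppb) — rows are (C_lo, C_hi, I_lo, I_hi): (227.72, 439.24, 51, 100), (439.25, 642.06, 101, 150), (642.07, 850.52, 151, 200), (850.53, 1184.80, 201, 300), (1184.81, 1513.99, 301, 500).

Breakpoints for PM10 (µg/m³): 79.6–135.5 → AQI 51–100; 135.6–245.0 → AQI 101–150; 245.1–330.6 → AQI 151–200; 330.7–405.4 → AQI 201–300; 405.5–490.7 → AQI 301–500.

443

CO: row 11.9–19.2 (AQI 51–100). (100−51)·(13.5−11.9)/(19.2−11.9) + 51 = 49·1.6/7.3 + 51 ≈ 61.74 → 62.
SO₂ 852.97: bracket 555.70–860.10 → index 151–200; slope 49/304.40, offset 297.27.
AQI = 151 + 49/304.40·297.27 ≈ 198.85 ⇒ 199.
NO₂: 942.96 ∈ [850.53, 1184.80] ↔ index [201, 300].
201 + (942.96−850.53)·(300−201)/(1184.80−850.53) = 201 + 92.43·99/334.27 ≈ 228.37, so AQI = 228.
PM10: row 405.5–490.7 (AQI 301–500). (500−301)·(466.4−405.5)/(490.7−405.5) + 301 = 199·60.9/85.2 + 301 ≈ 443.24 → 443.
Sub-indices: CO→62, SO₂→199, NO₂→228, PM10→443. Overall AQI = max = 443; dominant pollutant is PM10.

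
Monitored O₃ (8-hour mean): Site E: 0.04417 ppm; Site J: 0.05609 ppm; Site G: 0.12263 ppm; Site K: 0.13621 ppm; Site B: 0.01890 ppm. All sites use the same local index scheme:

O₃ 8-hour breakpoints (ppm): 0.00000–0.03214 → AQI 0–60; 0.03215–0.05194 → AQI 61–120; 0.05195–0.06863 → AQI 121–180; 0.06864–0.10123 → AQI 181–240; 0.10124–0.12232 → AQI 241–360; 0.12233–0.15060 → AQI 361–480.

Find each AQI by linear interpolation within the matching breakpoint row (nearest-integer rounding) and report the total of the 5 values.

Site E: 0.04417 ∈ [0.03215, 0.05194] ↔ index [61, 120].
61 + (0.04417−0.03215)·(120−61)/(0.05194−0.03215) = 61 + 0.01202·59/0.01979 ≈ 96.84, so AQI = 97.
Site J: 0.05609 lies in 0.05195–0.06863, so I_lo=121, I_hi=180, C_lo=0.05195, C_hi=0.06863.
(180−121)/(0.06863−0.05195) × (0.05609−0.05195) + 121 = 59/0.01668 × 0.00414 + 121 ≈ 135.64 → 136.
Site G: 0.12263 ∈ [0.12233, 0.15060] ↔ index [361, 480].
361 + (0.12263−0.12233)·(480−361)/(0.15060−0.12233) = 361 + 0.00030·119/0.02827 ≈ 362.26, so AQI = 362.
Site K: row 0.12233–0.15060 (AQI 361–480). (480−361)·(0.13621−0.12233)/(0.15060−0.12233) + 361 = 119·0.01388/0.02827 + 361 ≈ 419.43 → 419.
Site B: 0.01890 lies in 0.00000–0.03214, so I_lo=0, I_hi=60, C_lo=0.00000, C_hi=0.03214.
(60−0)/(0.03214−0.00000) × (0.01890−0.00000) + 0 = 60/0.03214 × 0.01890 + 0 ≈ 35.28 → 35.
AQIs: Site E=97, Site J=136, Site G=362, Site K=419, Site B=35. Sum = 97 + 136 + 362 + 419 + 35 = 1049.

1049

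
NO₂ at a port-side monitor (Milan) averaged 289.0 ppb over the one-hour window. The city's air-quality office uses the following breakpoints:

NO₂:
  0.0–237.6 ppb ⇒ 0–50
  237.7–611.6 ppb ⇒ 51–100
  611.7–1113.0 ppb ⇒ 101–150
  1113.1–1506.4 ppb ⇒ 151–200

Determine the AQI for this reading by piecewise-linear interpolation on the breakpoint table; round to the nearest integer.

NO₂ 289.0: bracket 237.7–611.6 → index 51–100; slope 49/373.9, offset 51.3.
AQI = 51 + 49/373.9·51.3 ≈ 57.72 ⇒ 58.

58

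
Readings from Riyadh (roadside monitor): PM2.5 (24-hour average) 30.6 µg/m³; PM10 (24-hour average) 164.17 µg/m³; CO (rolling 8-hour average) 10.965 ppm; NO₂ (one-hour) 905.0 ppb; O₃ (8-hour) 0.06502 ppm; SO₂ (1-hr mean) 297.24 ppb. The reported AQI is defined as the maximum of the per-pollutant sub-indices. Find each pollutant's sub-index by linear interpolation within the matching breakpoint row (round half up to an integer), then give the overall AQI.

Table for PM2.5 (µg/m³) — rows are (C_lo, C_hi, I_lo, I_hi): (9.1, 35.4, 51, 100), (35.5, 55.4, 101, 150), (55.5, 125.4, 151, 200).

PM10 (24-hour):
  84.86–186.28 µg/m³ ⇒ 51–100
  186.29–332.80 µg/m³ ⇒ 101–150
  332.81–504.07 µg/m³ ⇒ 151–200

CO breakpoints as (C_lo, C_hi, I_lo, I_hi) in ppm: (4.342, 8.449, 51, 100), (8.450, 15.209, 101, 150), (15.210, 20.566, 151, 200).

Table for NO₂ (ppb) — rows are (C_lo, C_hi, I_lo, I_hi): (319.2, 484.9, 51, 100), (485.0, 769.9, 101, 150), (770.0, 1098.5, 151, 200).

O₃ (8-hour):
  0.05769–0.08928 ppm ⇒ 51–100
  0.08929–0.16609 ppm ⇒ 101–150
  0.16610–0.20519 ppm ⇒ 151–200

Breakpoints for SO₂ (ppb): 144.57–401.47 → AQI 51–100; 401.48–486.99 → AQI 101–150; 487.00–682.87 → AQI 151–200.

PM2.5: 30.6 lies in 9.1–35.4, so I_lo=51, I_hi=100, C_lo=9.1, C_hi=35.4.
(100−51)/(35.4−9.1) × (30.6−9.1) + 51 = 49/26.3 × 21.5 + 51 ≈ 91.06 → 91.
PM10: 164.17 ∈ [84.86, 186.28] ↔ index [51, 100].
51 + (164.17−84.86)·(100−51)/(186.28−84.86) = 51 + 79.31·49/101.42 ≈ 89.32, so AQI = 89.
CO: row 8.450–15.209 (AQI 101–150). (150−101)·(10.965−8.450)/(15.209−8.450) + 101 = 49·2.515/6.759 + 101 ≈ 119.23 → 119.
NO₂: row 770.0–1098.5 (AQI 151–200). (200−151)·(905.0−770.0)/(1098.5−770.0) + 151 = 49·135.0/328.5 + 151 ≈ 171.14 → 171.
O₃: 0.06502 lies in 0.05769–0.08928, so I_lo=51, I_hi=100, C_lo=0.05769, C_hi=0.08928.
(100−51)/(0.08928−0.05769) × (0.06502−0.05769) + 51 = 49/0.03159 × 0.00733 + 51 ≈ 62.37 → 62.
SO₂: 297.24 ∈ [144.57, 401.47] ↔ index [51, 100].
51 + (297.24−144.57)·(100−51)/(401.47−144.57) = 51 + 152.67·49/256.90 ≈ 80.12, so AQI = 80.
Sub-indices: PM2.5→91, PM10→89, CO→119, NO₂→171, O₃→62, SO₂→80. Overall AQI = max = 171; dominant pollutant is NO₂.
AQI 171: Unhealthy.

171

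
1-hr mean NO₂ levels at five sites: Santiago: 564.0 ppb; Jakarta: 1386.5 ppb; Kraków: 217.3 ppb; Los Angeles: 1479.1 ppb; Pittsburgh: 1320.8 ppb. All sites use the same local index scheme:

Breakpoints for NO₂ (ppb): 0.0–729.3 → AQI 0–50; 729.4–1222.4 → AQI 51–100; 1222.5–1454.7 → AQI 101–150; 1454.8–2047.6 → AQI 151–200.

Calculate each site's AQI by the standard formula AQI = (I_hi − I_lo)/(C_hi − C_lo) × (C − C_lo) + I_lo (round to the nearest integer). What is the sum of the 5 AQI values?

Santiago: row 0.0–729.3 (AQI 0–50). (50−0)·(564.0−0.0)/(729.3−0.0) + 0 = 50·564.0/729.3 + 0 ≈ 38.67 → 39.
Jakarta: 1386.5 ∈ [1222.5, 1454.7] ↔ index [101, 150].
101 + (1386.5−1222.5)·(150−101)/(1454.7−1222.5) = 101 + 164.0·49/232.2 ≈ 135.61, so AQI = 136.
Kraków: 217.3 ∈ [0.0, 729.3] ↔ index [0, 50].
0 + (217.3−0.0)·(50−0)/(729.3−0.0) = 0 + 217.3·50/729.3 ≈ 14.90, so AQI = 15.
Los Angeles: 1479.1 ∈ [1454.8, 2047.6] ↔ index [151, 200].
151 + (1479.1−1454.8)·(200−151)/(2047.6−1454.8) = 151 + 24.3·49/592.8 ≈ 153.01, so AQI = 153.
Pittsburgh 1320.8: bracket 1222.5–1454.7 → index 101–150; slope 49/232.2, offset 98.3.
AQI = 101 + 49/232.2·98.3 ≈ 121.74 ⇒ 122.
AQIs: Santiago=39, Jakarta=136, Kraków=15, Los Angeles=153, Pittsburgh=122. Sum = 39 + 136 + 15 + 153 + 122 = 465.

465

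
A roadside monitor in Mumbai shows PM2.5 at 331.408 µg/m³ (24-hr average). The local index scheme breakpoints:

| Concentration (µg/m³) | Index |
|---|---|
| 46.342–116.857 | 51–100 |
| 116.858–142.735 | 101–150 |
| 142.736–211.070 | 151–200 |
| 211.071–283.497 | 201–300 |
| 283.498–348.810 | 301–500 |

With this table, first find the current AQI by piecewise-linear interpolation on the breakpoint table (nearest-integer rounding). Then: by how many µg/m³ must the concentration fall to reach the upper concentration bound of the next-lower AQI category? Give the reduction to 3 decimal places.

47.911

PM2.5: 331.408 ∈ [283.498, 348.810] ↔ index [301, 500].
301 + (331.408−283.498)·(500−301)/(348.810−283.498) = 301 + 47.910·199/65.312 ≈ 446.98, so AQI = 447.
Current AQI 447 is in the Hazardous range (301–500). The next-lower category tops out at AQI 300, whose upper concentration bound is 283.497 µg/m³.
Reduction needed = 331.408 − 283.497 = 47.911 µg/m³.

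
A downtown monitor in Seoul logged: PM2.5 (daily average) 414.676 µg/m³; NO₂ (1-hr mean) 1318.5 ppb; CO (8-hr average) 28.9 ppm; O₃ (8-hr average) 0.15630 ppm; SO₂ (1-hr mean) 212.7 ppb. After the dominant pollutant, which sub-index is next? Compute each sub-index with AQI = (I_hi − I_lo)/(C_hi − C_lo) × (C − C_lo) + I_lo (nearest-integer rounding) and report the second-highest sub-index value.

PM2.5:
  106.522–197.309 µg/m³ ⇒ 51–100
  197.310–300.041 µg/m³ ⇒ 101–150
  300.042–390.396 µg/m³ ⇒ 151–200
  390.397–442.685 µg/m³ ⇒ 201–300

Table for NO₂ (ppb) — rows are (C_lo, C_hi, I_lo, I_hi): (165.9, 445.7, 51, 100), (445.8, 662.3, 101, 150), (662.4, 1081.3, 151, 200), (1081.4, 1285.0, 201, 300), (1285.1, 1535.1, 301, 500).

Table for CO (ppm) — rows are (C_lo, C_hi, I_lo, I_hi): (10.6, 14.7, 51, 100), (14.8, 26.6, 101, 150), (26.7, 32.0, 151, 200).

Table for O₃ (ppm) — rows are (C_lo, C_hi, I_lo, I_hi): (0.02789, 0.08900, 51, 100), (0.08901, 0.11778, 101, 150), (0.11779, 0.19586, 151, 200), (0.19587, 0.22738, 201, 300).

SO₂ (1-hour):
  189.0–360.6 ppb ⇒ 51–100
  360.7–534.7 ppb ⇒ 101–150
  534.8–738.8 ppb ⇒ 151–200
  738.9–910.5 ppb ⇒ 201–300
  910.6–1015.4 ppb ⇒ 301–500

247

PM2.5 414.676: bracket 390.397–442.685 → index 201–300; slope 99/52.288, offset 24.279.
AQI = 201 + 99/52.288·24.279 ≈ 246.97 ⇒ 247.
NO₂: 1318.5 ∈ [1285.1, 1535.1] ↔ index [301, 500].
301 + (1318.5−1285.1)·(500−301)/(1535.1−1285.1) = 301 + 33.4·199/250.0 ≈ 327.59, so AQI = 328.
CO 28.9: bracket 26.7–32.0 → index 151–200; slope 49/5.3, offset 2.2.
AQI = 151 + 49/5.3·2.2 ≈ 171.34 ⇒ 171.
O₃: 0.15630 ∈ [0.11779, 0.19586] ↔ index [151, 200].
151 + (0.15630−0.11779)·(200−151)/(0.19586−0.11779) = 151 + 0.03851·49/0.07807 ≈ 175.17, so AQI = 175.
SO₂: row 189.0–360.6 (AQI 51–100). (100−51)·(212.7−189.0)/(360.6−189.0) + 51 = 49·23.7/171.6 + 51 ≈ 57.77 → 58.
Sub-indices: PM2.5→247, NO₂→328, CO→171, O₃→175, SO₂→58. Ranked high→low: 328, 247, 175, 171, 58. Second-highest sub-index = 247.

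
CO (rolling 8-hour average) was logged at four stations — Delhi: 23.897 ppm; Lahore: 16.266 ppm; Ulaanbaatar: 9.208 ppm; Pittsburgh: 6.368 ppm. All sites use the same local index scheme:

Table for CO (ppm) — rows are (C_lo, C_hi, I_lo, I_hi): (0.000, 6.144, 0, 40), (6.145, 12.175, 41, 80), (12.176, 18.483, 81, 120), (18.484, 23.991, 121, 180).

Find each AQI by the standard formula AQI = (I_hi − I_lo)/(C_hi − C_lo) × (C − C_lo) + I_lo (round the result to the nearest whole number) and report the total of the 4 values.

Delhi: 23.897 lies in 18.484–23.991, so I_lo=121, I_hi=180, C_lo=18.484, C_hi=23.991.
(180−121)/(23.991−18.484) × (23.897−18.484) + 121 = 59/5.507 × 5.413 + 121 ≈ 178.99 → 179.
Lahore: 16.266 lies in 12.176–18.483, so I_lo=81, I_hi=120, C_lo=12.176, C_hi=18.483.
(120−81)/(18.483−12.176) × (16.266−12.176) + 81 = 39/6.307 × 4.090 + 81 ≈ 106.29 → 106.
Ulaanbaatar 9.208: bracket 6.145–12.175 → index 41–80; slope 39/6.030, offset 3.063.
AQI = 41 + 39/6.030·3.063 ≈ 60.81 ⇒ 61.
Pittsburgh: 6.368 lies in 6.145–12.175, so I_lo=41, I_hi=80, C_lo=6.145, C_hi=12.175.
(80−41)/(12.175−6.145) × (6.368−6.145) + 41 = 39/6.030 × 0.223 + 41 ≈ 42.44 → 42.
AQIs: Delhi=179, Lahore=106, Ulaanbaatar=61, Pittsburgh=42. Sum = 179 + 106 + 61 + 42 = 388.

388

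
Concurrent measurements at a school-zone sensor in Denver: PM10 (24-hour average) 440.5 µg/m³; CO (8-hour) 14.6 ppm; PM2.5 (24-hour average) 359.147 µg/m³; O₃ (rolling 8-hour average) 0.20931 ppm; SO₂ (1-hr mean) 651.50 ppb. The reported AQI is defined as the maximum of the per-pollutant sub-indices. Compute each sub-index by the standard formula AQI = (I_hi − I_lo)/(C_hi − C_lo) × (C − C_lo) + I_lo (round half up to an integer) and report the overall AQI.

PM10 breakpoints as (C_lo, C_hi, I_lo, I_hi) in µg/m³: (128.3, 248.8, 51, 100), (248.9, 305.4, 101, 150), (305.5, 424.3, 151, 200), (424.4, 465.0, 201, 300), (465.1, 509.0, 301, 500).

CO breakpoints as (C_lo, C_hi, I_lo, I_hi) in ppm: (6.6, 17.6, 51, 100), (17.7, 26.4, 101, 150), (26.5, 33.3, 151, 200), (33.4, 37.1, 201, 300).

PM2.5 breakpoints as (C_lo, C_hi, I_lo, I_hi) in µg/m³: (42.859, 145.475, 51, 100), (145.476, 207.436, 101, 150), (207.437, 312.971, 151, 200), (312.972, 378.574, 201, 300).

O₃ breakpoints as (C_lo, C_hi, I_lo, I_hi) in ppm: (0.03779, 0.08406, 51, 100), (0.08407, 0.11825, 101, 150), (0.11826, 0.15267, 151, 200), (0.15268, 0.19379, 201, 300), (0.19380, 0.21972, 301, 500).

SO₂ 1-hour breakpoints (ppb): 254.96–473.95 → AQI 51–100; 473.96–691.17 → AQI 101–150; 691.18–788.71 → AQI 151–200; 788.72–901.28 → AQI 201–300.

420

PM10 440.5: bracket 424.4–465.0 → index 201–300; slope 99/40.6, offset 16.1.
AQI = 201 + 99/40.6·16.1 ≈ 240.26 ⇒ 240.
CO 14.6: bracket 6.6–17.6 → index 51–100; slope 49/11.0, offset 8.0.
AQI = 51 + 49/11.0·8.0 ≈ 86.64 ⇒ 87.
PM2.5: 359.147 lies in 312.972–378.574, so I_lo=201, I_hi=300, C_lo=312.972, C_hi=378.574.
(300−201)/(378.574−312.972) × (359.147−312.972) + 201 = 99/65.602 × 46.175 + 201 ≈ 270.68 → 271.
O₃: 0.20931 ∈ [0.19380, 0.21972] ↔ index [301, 500].
301 + (0.20931−0.19380)·(500−301)/(0.21972−0.19380) = 301 + 0.01551·199/0.02592 ≈ 420.08, so AQI = 420.
SO₂ 651.50: bracket 473.96–691.17 → index 101–150; slope 49/217.21, offset 177.54.
AQI = 101 + 49/217.21·177.54 ≈ 141.05 ⇒ 141.
Sub-indices: PM10→240, CO→87, PM2.5→271, O₃→420, SO₂→141. Overall AQI = max = 420; dominant pollutant is O₃.
AQI 420: Hazardous.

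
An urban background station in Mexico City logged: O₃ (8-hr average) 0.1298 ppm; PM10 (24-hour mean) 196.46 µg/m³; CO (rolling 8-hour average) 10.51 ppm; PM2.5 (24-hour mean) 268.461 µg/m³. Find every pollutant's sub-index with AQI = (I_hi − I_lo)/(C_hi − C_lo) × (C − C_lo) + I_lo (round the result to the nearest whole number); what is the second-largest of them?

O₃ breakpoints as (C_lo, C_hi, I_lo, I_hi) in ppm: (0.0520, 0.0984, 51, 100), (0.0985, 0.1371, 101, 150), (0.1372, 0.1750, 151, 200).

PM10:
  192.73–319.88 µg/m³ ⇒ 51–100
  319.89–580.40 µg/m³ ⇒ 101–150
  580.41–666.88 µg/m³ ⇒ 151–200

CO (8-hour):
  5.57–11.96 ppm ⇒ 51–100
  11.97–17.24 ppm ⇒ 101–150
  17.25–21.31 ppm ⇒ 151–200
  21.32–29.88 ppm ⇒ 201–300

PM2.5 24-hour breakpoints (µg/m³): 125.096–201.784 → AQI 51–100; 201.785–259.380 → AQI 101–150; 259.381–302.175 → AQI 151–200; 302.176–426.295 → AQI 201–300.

141

O₃: row 0.0985–0.1371 (AQI 101–150). (150−101)·(0.1298−0.0985)/(0.1371−0.0985) + 101 = 49·0.0313/0.0386 + 101 ≈ 140.73 → 141.
PM10: 196.46 ∈ [192.73, 319.88] ↔ index [51, 100].
51 + (196.46−192.73)·(100−51)/(319.88−192.73) = 51 + 3.73·49/127.15 ≈ 52.44, so AQI = 52.
CO: 10.51 lies in 5.57–11.96, so I_lo=51, I_hi=100, C_lo=5.57, C_hi=11.96.
(100−51)/(11.96−5.57) × (10.51−5.57) + 51 = 49/6.39 × 4.94 + 51 ≈ 88.88 → 89.
PM2.5: row 259.381–302.175 (AQI 151–200). (200−151)·(268.461−259.381)/(302.175−259.381) + 151 = 49·9.080/42.794 + 151 ≈ 161.40 → 161.
Sub-indices: O₃→141, PM10→52, CO→89, PM2.5→161. Ranked high→low: 161, 141, 89, 52. Second-highest sub-index = 141.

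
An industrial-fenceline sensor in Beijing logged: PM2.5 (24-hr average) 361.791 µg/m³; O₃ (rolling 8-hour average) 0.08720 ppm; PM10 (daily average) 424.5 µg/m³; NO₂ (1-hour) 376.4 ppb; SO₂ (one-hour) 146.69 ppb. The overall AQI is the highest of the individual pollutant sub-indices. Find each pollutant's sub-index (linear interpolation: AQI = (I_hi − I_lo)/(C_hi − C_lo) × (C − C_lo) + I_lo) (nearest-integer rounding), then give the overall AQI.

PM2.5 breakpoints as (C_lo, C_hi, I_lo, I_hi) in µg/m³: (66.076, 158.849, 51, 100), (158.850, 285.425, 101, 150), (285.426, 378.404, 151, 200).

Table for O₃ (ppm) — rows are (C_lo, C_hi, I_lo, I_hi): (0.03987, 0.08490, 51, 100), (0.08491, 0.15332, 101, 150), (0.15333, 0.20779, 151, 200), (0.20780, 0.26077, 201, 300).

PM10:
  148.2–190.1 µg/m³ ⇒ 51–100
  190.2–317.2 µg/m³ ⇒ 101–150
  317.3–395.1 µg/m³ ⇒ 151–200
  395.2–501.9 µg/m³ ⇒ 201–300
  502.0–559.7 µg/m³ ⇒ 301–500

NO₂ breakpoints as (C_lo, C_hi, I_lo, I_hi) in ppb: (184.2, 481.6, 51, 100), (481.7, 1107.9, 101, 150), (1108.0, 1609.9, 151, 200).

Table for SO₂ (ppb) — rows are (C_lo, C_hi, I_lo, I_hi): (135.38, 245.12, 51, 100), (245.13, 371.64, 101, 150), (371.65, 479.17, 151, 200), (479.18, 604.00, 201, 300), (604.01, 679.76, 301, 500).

228

PM2.5: 361.791 lies in 285.426–378.404, so I_lo=151, I_hi=200, C_lo=285.426, C_hi=378.404.
(200−151)/(378.404−285.426) × (361.791−285.426) + 151 = 49/92.978 × 76.365 + 151 ≈ 191.24 → 191.
O₃: row 0.08491–0.15332 (AQI 101–150). (150−101)·(0.08720−0.08491)/(0.15332−0.08491) + 101 = 49·0.00229/0.06841 + 101 ≈ 102.64 → 103.
PM10: row 395.2–501.9 (AQI 201–300). (300−201)·(424.5−395.2)/(501.9−395.2) + 201 = 99·29.3/106.7 + 201 ≈ 228.19 → 228.
NO₂: 376.4 ∈ [184.2, 481.6] ↔ index [51, 100].
51 + (376.4−184.2)·(100−51)/(481.6−184.2) = 51 + 192.2·49/297.4 ≈ 82.67, so AQI = 83.
SO₂: 146.69 lies in 135.38–245.12, so I_lo=51, I_hi=100, C_lo=135.38, C_hi=245.12.
(100−51)/(245.12−135.38) × (146.69−135.38) + 51 = 49/109.74 × 11.31 + 51 ≈ 56.05 → 56.
Sub-indices: PM2.5→191, O₃→103, PM10→228, NO₂→83, SO₂→56. Overall AQI = max = 228; dominant pollutant is PM10.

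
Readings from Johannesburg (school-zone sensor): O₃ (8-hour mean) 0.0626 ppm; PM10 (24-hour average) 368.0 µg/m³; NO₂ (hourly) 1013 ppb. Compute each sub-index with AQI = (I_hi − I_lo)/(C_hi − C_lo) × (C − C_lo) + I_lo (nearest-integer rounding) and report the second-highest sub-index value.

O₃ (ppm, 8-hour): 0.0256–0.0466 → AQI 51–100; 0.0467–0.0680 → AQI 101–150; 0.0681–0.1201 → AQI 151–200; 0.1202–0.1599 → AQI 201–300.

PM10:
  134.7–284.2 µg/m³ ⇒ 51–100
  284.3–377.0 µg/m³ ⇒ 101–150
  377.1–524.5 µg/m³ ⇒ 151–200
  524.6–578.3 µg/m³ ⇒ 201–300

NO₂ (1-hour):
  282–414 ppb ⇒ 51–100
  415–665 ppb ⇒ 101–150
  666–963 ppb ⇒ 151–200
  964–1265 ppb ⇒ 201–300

145

O₃: 0.0626 lies in 0.0467–0.0680, so I_lo=101, I_hi=150, C_lo=0.0467, C_hi=0.0680.
(150−101)/(0.0680−0.0467) × (0.0626−0.0467) + 101 = 49/0.0213 × 0.0159 + 101 ≈ 137.58 → 138.
PM10 368.0: bracket 284.3–377.0 → index 101–150; slope 49/92.7, offset 83.7.
AQI = 101 + 49/92.7·83.7 ≈ 145.24 ⇒ 145.
NO₂: 1013 ∈ [964, 1265] ↔ index [201, 300].
201 + (1013−964)·(300−201)/(1265−964) = 201 + 49·99/301 ≈ 217.12, so AQI = 217.
Sub-indices: O₃→138, PM10→145, NO₂→217. Ranked high→low: 217, 145, 138. Second-highest sub-index = 145.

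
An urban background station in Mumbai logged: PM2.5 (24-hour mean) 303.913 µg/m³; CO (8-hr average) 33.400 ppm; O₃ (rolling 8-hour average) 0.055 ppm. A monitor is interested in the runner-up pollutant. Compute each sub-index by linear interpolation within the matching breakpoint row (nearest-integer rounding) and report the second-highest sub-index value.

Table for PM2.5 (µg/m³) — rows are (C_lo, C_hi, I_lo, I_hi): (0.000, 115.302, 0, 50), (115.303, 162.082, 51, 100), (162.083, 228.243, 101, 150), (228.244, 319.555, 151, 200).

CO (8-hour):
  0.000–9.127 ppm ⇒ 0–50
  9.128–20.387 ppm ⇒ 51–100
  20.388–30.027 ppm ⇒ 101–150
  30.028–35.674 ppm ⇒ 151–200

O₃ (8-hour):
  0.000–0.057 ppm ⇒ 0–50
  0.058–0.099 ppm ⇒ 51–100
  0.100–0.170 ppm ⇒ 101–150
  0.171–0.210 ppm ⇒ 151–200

180

PM2.5: 303.913 ∈ [228.244, 319.555] ↔ index [151, 200].
151 + (303.913−228.244)·(200−151)/(319.555−228.244) = 151 + 75.669·49/91.311 ≈ 191.61, so AQI = 192.
CO: 33.400 ∈ [30.028, 35.674] ↔ index [151, 200].
151 + (33.400−30.028)·(200−151)/(35.674−30.028) = 151 + 3.372·49/5.646 ≈ 180.26, so AQI = 180.
O₃: row 0.000–0.057 (AQI 0–50). (50−0)·(0.055−0.000)/(0.057−0.000) + 0 = 50·0.055/0.057 + 0 ≈ 48.25 → 48.
Sub-indices: PM2.5→192, CO→180, O₃→48. Ranked high→low: 192, 180, 48. Second-highest sub-index = 180.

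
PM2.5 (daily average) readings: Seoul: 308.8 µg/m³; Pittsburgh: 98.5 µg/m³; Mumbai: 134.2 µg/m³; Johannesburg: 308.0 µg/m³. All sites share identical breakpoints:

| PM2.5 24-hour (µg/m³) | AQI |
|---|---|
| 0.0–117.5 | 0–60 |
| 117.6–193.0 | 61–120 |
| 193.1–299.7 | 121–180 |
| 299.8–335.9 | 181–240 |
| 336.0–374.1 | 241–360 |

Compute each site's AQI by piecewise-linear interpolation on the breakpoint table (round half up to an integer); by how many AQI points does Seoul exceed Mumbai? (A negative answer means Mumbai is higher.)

122

Seoul: row 299.8–335.9 (AQI 181–240). (240−181)·(308.8−299.8)/(335.9−299.8) + 181 = 59·9.0/36.1 + 181 ≈ 195.71 → 196.
Pittsburgh: 98.5 ∈ [0.0, 117.5] ↔ index [0, 60].
0 + (98.5−0.0)·(60−0)/(117.5−0.0) = 0 + 98.5·60/117.5 ≈ 50.30, so AQI = 50.
Mumbai: 134.2 lies in 117.6–193.0, so I_lo=61, I_hi=120, C_lo=117.6, C_hi=193.0.
(120−61)/(193.0−117.6) × (134.2−117.6) + 61 = 59/75.4 × 16.6 + 61 ≈ 73.99 → 74.
Johannesburg: 308.0 ∈ [299.8, 335.9] ↔ index [181, 240].
181 + (308.0−299.8)·(240−181)/(335.9−299.8) = 181 + 8.2·59/36.1 ≈ 194.40, so AQI = 194.
AQIs: Seoul=196, Pittsburgh=50, Mumbai=74, Johannesburg=194. Seoul (196) − Mumbai (74) = 122.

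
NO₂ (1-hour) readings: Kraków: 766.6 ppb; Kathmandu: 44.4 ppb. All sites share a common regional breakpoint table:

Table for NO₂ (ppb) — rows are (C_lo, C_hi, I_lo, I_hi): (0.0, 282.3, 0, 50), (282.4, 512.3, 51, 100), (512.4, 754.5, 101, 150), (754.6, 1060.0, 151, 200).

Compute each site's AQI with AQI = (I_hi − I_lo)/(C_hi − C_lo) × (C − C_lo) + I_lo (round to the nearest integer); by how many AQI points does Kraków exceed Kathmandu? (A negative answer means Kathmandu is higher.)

Kraków: 766.6 lies in 754.6–1060.0, so I_lo=151, I_hi=200, C_lo=754.6, C_hi=1060.0.
(200−151)/(1060.0−754.6) × (766.6−754.6) + 151 = 49/305.4 × 12.0 + 151 ≈ 152.93 → 153.
Kathmandu 44.4: bracket 0.0–282.3 → index 0–50; slope 50/282.3, offset 44.4.
AQI = 0 + 50/282.3·44.4 ≈ 7.86 ⇒ 8.
AQIs: Kraków=153, Kathmandu=8. Kraków (153) − Kathmandu (8) = 145.

145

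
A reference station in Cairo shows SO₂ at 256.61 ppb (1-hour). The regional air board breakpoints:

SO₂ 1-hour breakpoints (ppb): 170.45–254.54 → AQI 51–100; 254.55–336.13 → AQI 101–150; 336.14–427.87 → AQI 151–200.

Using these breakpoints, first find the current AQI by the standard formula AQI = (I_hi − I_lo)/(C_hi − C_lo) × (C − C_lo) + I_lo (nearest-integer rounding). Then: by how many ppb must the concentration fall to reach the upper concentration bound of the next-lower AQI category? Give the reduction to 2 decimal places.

SO₂: 256.61 ∈ [254.55, 336.13] ↔ index [101, 150].
101 + (256.61−254.55)·(150−101)/(336.13−254.55) = 101 + 2.06·49/81.58 ≈ 102.24, so AQI = 102.
Current AQI 102 is in the Unhealthy for Sensitive Groups range (101–150). The next-lower category tops out at AQI 100, whose upper concentration bound is 254.54 ppb.
Reduction needed = 256.61 − 254.54 = 2.07 ppb.

2.07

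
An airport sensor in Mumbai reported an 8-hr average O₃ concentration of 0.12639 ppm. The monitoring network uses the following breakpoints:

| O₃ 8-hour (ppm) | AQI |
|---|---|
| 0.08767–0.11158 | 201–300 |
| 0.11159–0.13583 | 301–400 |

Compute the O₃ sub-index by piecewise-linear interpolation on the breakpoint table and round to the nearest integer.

O₃ 0.12639: bracket 0.11159–0.13583 → index 301–400; slope 99/0.02424, offset 0.01480.
AQI = 301 + 99/0.02424·0.01480 ≈ 361.45 ⇒ 361.

361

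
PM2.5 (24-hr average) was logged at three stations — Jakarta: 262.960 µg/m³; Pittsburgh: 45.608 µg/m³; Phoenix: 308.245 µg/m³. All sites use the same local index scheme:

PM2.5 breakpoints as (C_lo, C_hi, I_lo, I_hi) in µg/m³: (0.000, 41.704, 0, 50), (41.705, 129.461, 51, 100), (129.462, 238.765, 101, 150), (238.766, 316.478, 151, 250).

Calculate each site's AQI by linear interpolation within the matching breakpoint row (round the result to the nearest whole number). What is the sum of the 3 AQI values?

475

Jakarta: 262.960 lies in 238.766–316.478, so I_lo=151, I_hi=250, C_lo=238.766, C_hi=316.478.
(250−151)/(316.478−238.766) × (262.960−238.766) + 151 = 99/77.712 × 24.194 + 151 ≈ 181.82 → 182.
Pittsburgh: 45.608 ∈ [41.705, 129.461] ↔ index [51, 100].
51 + (45.608−41.705)·(100−51)/(129.461−41.705) = 51 + 3.903·49/87.756 ≈ 53.18, so AQI = 53.
Phoenix: row 238.766–316.478 (AQI 151–250). (250−151)·(308.245−238.766)/(316.478−238.766) + 151 = 99·69.479/77.712 + 151 ≈ 239.51 → 240.
AQIs: Jakarta=182, Pittsburgh=53, Phoenix=240. Sum = 182 + 53 + 240 = 475.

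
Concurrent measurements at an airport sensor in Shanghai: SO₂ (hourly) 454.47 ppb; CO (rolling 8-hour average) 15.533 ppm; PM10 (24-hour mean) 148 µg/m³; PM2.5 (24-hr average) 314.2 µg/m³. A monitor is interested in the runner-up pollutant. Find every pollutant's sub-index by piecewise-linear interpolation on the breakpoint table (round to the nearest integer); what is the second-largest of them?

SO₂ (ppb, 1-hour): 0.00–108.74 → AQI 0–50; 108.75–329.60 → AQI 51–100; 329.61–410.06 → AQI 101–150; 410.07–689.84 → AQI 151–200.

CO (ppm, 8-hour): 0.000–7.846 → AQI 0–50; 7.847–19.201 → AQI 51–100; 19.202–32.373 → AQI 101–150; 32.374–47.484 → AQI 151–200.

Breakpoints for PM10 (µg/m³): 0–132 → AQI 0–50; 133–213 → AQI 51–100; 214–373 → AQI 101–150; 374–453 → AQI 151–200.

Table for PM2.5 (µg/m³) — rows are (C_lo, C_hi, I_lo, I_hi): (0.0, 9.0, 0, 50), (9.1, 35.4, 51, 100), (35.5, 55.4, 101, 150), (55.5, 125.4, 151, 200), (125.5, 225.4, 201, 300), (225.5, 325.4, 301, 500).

159

SO₂: 454.47 lies in 410.07–689.84, so I_lo=151, I_hi=200, C_lo=410.07, C_hi=689.84.
(200−151)/(689.84−410.07) × (454.47−410.07) + 151 = 49/279.77 × 44.40 + 151 ≈ 158.78 → 159.
CO: 15.533 lies in 7.847–19.201, so I_lo=51, I_hi=100, C_lo=7.847, C_hi=19.201.
(100−51)/(19.201−7.847) × (15.533−7.847) + 51 = 49/11.354 × 7.686 + 51 ≈ 84.17 → 84.
PM10 148: bracket 133–213 → index 51–100; slope 49/80, offset 15.
AQI = 51 + 49/80·15 ≈ 60.19 ⇒ 60.
PM2.5: 314.2 lies in 225.5–325.4, so I_lo=301, I_hi=500, C_lo=225.5, C_hi=325.4.
(500−301)/(325.4−225.5) × (314.2−225.5) + 301 = 199/99.9 × 88.7 + 301 ≈ 477.69 → 478.
Sub-indices: SO₂→159, CO→84, PM10→60, PM2.5→478. Ranked high→low: 478, 159, 84, 60. Second-highest sub-index = 159.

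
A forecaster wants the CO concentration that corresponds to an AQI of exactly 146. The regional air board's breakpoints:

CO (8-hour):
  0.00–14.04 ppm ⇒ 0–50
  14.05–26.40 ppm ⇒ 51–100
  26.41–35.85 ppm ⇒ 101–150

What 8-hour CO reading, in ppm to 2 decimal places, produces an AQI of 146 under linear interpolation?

AQI 146 lies in the 101–150 band, which corresponds to 26.41–35.85 ppm.
C = 26.41 + (146−101)×(35.85−26.41)/(150−101) = 26.41 + 45×9.44/49 ≈ 35.0794 ppm → 35.08 ppm to 2 dp.

35.08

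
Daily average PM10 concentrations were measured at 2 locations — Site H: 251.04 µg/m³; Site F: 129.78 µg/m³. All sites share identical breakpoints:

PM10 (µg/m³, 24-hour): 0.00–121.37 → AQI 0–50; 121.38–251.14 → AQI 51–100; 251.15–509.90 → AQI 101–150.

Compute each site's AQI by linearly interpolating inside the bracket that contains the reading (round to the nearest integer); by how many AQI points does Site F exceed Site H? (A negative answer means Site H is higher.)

-46

Site H: 251.04 ∈ [121.38, 251.14] ↔ index [51, 100].
51 + (251.04−121.38)·(100−51)/(251.14−121.38) = 51 + 129.66·49/129.76 ≈ 99.96, so AQI = 100.
Site F: 129.78 ∈ [121.38, 251.14] ↔ index [51, 100].
51 + (129.78−121.38)·(100−51)/(251.14−121.38) = 51 + 8.40·49/129.76 ≈ 54.17, so AQI = 54.
AQIs: Site H=100, Site F=54. Site F (54) − Site H (100) = -46.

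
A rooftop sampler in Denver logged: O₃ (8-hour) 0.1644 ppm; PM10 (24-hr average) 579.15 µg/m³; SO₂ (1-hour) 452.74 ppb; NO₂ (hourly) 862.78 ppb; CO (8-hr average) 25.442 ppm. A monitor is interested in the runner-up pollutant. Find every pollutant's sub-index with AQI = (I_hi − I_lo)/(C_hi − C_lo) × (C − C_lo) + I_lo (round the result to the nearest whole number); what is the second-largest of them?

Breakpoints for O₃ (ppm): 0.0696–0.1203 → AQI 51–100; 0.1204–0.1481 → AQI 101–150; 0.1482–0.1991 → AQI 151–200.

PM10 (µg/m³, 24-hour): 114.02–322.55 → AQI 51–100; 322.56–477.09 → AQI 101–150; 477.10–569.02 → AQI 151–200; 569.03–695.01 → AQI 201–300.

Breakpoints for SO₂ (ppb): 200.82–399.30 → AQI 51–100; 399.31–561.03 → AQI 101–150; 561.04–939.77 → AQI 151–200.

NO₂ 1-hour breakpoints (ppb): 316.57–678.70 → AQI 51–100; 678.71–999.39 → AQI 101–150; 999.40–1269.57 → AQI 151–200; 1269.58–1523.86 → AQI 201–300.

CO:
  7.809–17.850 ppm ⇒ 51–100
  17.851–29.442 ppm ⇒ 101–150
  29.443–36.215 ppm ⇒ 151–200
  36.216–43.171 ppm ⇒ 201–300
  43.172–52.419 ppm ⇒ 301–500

O₃: 0.1644 lies in 0.1482–0.1991, so I_lo=151, I_hi=200, C_lo=0.1482, C_hi=0.1991.
(200−151)/(0.1991−0.1482) × (0.1644−0.1482) + 151 = 49/0.0509 × 0.0162 + 151 ≈ 166.60 → 167.
PM10: row 569.03–695.01 (AQI 201–300). (300−201)·(579.15−569.03)/(695.01−569.03) + 201 = 99·10.12/125.98 + 201 ≈ 208.95 → 209.
SO₂ 452.74: bracket 399.31–561.03 → index 101–150; slope 49/161.72, offset 53.43.
AQI = 101 + 49/161.72·53.43 ≈ 117.19 ⇒ 117.
NO₂: 862.78 ∈ [678.71, 999.39] ↔ index [101, 150].
101 + (862.78−678.71)·(150−101)/(999.39−678.71) = 101 + 184.07·49/320.68 ≈ 129.13, so AQI = 129.
CO: 25.442 ∈ [17.851, 29.442] ↔ index [101, 150].
101 + (25.442−17.851)·(150−101)/(29.442−17.851) = 101 + 7.591·49/11.591 ≈ 133.09, so AQI = 133.
Sub-indices: O₃→167, PM10→209, SO₂→117, NO₂→129, CO→133. Ranked high→low: 209, 167, 133, 129, 117. Second-highest sub-index = 167.

167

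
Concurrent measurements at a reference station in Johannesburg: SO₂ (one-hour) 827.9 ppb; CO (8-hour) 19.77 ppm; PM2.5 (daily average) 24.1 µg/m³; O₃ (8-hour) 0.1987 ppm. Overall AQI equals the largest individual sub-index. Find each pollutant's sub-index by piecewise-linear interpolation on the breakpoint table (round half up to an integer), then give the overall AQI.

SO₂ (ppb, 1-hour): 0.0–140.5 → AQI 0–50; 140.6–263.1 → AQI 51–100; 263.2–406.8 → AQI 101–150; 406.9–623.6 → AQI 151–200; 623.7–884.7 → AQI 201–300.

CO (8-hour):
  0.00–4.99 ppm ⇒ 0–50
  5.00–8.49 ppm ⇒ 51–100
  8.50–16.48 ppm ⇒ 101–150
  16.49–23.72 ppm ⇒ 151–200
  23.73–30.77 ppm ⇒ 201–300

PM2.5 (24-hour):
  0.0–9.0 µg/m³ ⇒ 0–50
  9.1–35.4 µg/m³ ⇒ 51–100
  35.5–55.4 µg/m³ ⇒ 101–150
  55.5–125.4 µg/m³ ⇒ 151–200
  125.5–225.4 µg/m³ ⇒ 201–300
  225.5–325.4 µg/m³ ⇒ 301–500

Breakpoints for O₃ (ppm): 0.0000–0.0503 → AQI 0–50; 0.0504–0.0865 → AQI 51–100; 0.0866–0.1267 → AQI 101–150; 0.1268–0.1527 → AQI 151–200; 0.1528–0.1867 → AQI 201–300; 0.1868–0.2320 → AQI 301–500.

SO₂: 827.9 ∈ [623.7, 884.7] ↔ index [201, 300].
201 + (827.9−623.7)·(300−201)/(884.7−623.7) = 201 + 204.2·99/261.0 ≈ 278.46, so AQI = 278.
CO: 19.77 ∈ [16.49, 23.72] ↔ index [151, 200].
151 + (19.77−16.49)·(200−151)/(23.72−16.49) = 151 + 3.28·49/7.23 ≈ 173.23, so AQI = 173.
PM2.5: 24.1 ∈ [9.1, 35.4] ↔ index [51, 100].
51 + (24.1−9.1)·(100−51)/(35.4−9.1) = 51 + 15.0·49/26.3 ≈ 78.95, so AQI = 79.
O₃ 0.1987: bracket 0.1868–0.2320 → index 301–500; slope 199/0.0452, offset 0.0119.
AQI = 301 + 199/0.0452·0.0119 ≈ 353.39 ⇒ 353.
Sub-indices: SO₂→278, CO→173, PM2.5→79, O₃→353. Overall AQI = max = 353; dominant pollutant is O₃.
AQI 353: Hazardous.

353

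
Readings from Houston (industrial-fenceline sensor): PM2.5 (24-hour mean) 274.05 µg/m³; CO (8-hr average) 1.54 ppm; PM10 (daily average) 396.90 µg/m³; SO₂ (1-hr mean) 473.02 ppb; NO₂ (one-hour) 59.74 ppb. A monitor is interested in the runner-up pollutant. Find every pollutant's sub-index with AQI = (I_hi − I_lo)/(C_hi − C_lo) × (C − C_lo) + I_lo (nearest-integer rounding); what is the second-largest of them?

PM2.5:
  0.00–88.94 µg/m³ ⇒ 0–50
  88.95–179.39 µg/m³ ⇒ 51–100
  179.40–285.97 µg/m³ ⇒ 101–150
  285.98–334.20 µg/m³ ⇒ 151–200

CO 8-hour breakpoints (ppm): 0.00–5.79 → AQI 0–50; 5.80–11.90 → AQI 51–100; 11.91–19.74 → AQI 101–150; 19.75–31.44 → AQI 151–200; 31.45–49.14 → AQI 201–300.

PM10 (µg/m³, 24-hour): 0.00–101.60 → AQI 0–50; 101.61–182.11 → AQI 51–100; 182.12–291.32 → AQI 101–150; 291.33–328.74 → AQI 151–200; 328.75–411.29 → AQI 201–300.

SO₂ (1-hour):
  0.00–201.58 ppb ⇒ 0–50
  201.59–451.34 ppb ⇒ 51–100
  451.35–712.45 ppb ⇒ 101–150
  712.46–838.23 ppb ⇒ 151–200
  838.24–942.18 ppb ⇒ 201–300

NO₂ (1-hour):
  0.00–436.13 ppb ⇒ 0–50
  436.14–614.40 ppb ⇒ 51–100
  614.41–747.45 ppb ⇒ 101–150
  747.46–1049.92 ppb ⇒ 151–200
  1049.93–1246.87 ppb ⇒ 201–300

PM2.5: 274.05 ∈ [179.40, 285.97] ↔ index [101, 150].
101 + (274.05−179.40)·(150−101)/(285.97−179.40) = 101 + 94.65·49/106.57 ≈ 144.52, so AQI = 145.
CO 1.54: bracket 0.00–5.79 → index 0–50; slope 50/5.79, offset 1.54.
AQI = 0 + 50/5.79·1.54 ≈ 13.30 ⇒ 13.
PM10: 396.90 lies in 328.75–411.29, so I_lo=201, I_hi=300, C_lo=328.75, C_hi=411.29.
(300−201)/(411.29−328.75) × (396.90−328.75) + 201 = 99/82.54 × 68.15 + 201 ≈ 282.74 → 283.
SO₂ 473.02: bracket 451.35–712.45 → index 101–150; slope 49/261.10, offset 21.67.
AQI = 101 + 49/261.10·21.67 ≈ 105.07 ⇒ 105.
NO₂ 59.74: bracket 0.00–436.13 → index 0–50; slope 50/436.13, offset 59.74.
AQI = 0 + 50/436.13·59.74 ≈ 6.85 ⇒ 7.
Sub-indices: PM2.5→145, CO→13, PM10→283, SO₂→105, NO₂→7. Ranked high→low: 283, 145, 105, 13, 7. Second-highest sub-index = 145.

145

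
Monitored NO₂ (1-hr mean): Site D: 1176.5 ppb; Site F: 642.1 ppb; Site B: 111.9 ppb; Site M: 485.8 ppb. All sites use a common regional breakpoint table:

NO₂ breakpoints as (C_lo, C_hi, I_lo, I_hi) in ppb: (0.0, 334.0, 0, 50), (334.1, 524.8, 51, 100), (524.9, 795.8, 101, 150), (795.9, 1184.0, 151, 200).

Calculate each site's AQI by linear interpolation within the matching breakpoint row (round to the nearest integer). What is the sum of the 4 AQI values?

Site D 1176.5: bracket 795.9–1184.0 → index 151–200; slope 49/388.1, offset 380.6.
AQI = 151 + 49/388.1·380.6 ≈ 199.05 ⇒ 199.
Site F: 642.1 lies in 524.9–795.8, so I_lo=101, I_hi=150, C_lo=524.9, C_hi=795.8.
(150−101)/(795.8−524.9) × (642.1−524.9) + 101 = 49/270.9 × 117.2 + 101 ≈ 122.20 → 122.
Site B: 111.9 lies in 0.0–334.0, so I_lo=0, I_hi=50, C_lo=0.0, C_hi=334.0.
(50−0)/(334.0−0.0) × (111.9−0.0) + 0 = 50/334.0 × 111.9 + 0 ≈ 16.75 → 17.
Site M: 485.8 lies in 334.1–524.8, so I_lo=51, I_hi=100, C_lo=334.1, C_hi=524.8.
(100−51)/(524.8−334.1) × (485.8−334.1) + 51 = 49/190.7 × 151.7 + 51 ≈ 89.98 → 90.
AQIs: Site D=199, Site F=122, Site B=17, Site M=90. Sum = 199 + 122 + 17 + 90 = 428.

428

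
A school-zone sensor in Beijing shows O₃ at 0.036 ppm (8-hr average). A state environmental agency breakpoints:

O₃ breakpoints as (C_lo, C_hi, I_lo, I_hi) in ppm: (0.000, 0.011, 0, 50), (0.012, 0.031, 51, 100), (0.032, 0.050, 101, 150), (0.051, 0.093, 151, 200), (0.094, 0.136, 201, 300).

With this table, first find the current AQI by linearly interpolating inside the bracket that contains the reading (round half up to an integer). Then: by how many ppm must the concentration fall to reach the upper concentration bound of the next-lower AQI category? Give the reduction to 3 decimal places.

O₃: 0.036 lies in 0.032–0.050, so I_lo=101, I_hi=150, C_lo=0.032, C_hi=0.050.
(150−101)/(0.050−0.032) × (0.036−0.032) + 101 = 49/0.018 × 0.004 + 101 ≈ 111.89 → 112.
Current AQI 112 is in the Unhealthy for Sensitive Groups range (101–150). The next-lower category tops out at AQI 100, whose upper concentration bound is 0.031 ppm.
Reduction needed = 0.036 − 0.031 = 0.005 ppm.

0.005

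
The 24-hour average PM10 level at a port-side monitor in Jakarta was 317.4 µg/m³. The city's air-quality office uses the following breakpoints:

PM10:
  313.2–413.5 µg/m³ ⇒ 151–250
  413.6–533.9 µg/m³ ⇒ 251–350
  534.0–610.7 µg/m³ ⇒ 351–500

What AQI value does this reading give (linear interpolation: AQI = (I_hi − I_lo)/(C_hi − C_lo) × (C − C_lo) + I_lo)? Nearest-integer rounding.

155

PM10 317.4: bracket 313.2–413.5 → index 151–250; slope 99/100.3, offset 4.2.
AQI = 151 + 99/100.3·4.2 ≈ 155.15 ⇒ 155.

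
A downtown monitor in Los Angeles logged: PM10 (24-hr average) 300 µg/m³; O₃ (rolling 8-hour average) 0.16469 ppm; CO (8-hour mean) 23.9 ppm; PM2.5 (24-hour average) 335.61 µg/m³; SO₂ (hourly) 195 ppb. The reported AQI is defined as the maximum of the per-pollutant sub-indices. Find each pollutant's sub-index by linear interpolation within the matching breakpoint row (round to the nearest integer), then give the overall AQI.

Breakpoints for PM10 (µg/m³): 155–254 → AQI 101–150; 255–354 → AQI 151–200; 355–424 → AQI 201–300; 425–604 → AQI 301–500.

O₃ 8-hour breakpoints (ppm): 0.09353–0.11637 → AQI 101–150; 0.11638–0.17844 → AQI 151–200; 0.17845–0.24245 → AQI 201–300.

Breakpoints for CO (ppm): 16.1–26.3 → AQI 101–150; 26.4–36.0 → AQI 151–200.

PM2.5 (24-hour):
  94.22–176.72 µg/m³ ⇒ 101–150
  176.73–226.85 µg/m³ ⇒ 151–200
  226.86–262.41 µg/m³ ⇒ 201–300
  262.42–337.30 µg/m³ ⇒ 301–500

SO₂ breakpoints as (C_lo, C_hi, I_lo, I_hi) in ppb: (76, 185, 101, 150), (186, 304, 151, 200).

PM10: 300 lies in 255–354, so I_lo=151, I_hi=200, C_lo=255, C_hi=354.
(200−151)/(354−255) × (300−255) + 151 = 49/99 × 45 + 151 ≈ 173.27 → 173.
O₃: 0.16469 ∈ [0.11638, 0.17844] ↔ index [151, 200].
151 + (0.16469−0.11638)·(200−151)/(0.17844−0.11638) = 151 + 0.04831·49/0.06206 ≈ 189.14, so AQI = 189.
CO 23.9: bracket 16.1–26.3 → index 101–150; slope 49/10.2, offset 7.8.
AQI = 101 + 49/10.2·7.8 ≈ 138.47 ⇒ 138.
PM2.5 335.61: bracket 262.42–337.30 → index 301–500; slope 199/74.88, offset 73.19.
AQI = 301 + 199/74.88·73.19 ≈ 495.51 ⇒ 496.
SO₂ 195: bracket 186–304 → index 151–200; slope 49/118, offset 9.
AQI = 151 + 49/118·9 ≈ 154.74 ⇒ 155.
Sub-indices: PM10→173, O₃→189, CO→138, PM2.5→496, SO₂→155. Overall AQI = max = 496; dominant pollutant is PM2.5.

496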